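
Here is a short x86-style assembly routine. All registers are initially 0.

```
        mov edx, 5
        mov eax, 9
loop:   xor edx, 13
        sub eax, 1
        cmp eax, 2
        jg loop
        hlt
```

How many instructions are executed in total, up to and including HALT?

after mov edx, 5: edx=5
after mov eax, 9: eax=9
after xor edx, 13: edx=5^13=8
after sub eax, 1: eax=9-1=8
cmp eax, 2  (cmp 8,2)
jg loop: taken
after xor edx, 13: edx=8^13=5
after sub eax, 1: eax=8-1=7
cmp eax, 2  (cmp 7,2)
jg loop: taken
after xor edx, 13: edx=5^13=8
after sub eax, 1: eax=7-1=6
cmp eax, 2  (cmp 6,2)
jg loop: taken
after xor edx, 13: edx=8^13=5
after sub eax, 1: eax=6-1=5
cmp eax, 2  (cmp 5,2)
jg loop: taken
after xor edx, 13: edx=5^13=8
after sub eax, 1: eax=5-1=4
cmp eax, 2  (cmp 4,2)
jg loop: taken
after xor edx, 13: edx=8^13=5
after sub eax, 1: eax=4-1=3
cmp eax, 2  (cmp 3,2)
jg loop: taken
after xor edx, 13: edx=5^13=8
after sub eax, 1: eax=3-1=2
cmp eax, 2  (cmp 2,2)
jg loop: not taken
halt.
Total executed instructions: 31.

31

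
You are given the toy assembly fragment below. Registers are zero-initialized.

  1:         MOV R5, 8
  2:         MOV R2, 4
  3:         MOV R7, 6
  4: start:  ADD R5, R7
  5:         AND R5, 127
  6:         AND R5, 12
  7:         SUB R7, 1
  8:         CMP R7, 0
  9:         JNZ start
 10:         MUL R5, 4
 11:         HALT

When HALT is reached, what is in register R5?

16

MOV R5, 8 → R5=8
MOV R2, 4 → R2=4
MOV R7, 6 → R7=6
ADD R5, R7 → R5=8+6=14
AND R5, 127 → R5=14&127=14
AND R5, 12 → R5=14&12=12
SUB R7, 1 → R7=6-1=5
CMP R7, 0  (cmp 5,0)
JNZ start: taken
ADD R5, R7 → R5=12+5=17
AND R5, 127 → R5=17&127=17
AND R5, 12 → R5=17&12=0
SUB R7, 1 → R7=5-1=4
CMP R7, 0  (cmp 4,0)
JNZ start: taken
ADD R5, R7 → R5=0+4=4
AND R5, 127 → R5=4&127=4
AND R5, 12 → R5=4&12=4
SUB R7, 1 → R7=4-1=3
CMP R7, 0  (cmp 3,0)
JNZ start: taken
ADD R5, R7 → R5=4+3=7
AND R5, 127 → R5=7&127=7
AND R5, 12 → R5=7&12=4
SUB R7, 1 → R7=3-1=2
CMP R7, 0  (cmp 2,0)
JNZ start: taken
ADD R5, R7 → R5=4+2=6
AND R5, 127 → R5=6&127=6
AND R5, 12 → R5=6&12=4
SUB R7, 1 → R7=2-1=1
CMP R7, 0  (cmp 1,0)
JNZ start: taken
ADD R5, R7 → R5=4+1=5
AND R5, 127 → R5=5&127=5
AND R5, 12 → R5=5&12=4
SUB R7, 1 → R7=1-1=0
CMP R7, 0  (cmp 0,0)
JNZ start: not taken
MUL R5, 4 → R5=4*4=16
halt.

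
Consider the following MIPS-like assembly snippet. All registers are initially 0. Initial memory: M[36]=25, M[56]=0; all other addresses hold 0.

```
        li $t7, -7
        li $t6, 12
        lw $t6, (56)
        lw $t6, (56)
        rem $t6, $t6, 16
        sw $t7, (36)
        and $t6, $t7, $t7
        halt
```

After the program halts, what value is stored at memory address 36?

li $t7, -7 → $t7=-7
li $t6, 12 → $t6=12
lw $t6, (56) → $t6=M[56]=0
lw $t6, (56) → $t6=M[56]=0
rem $t6, $t6, 16 → $t6=0%16=0
sw $t7, (36) → M[36]=-7
and $t6, $t7, $t7 → $t6=(-7)&(-7)=-7
halt.

-7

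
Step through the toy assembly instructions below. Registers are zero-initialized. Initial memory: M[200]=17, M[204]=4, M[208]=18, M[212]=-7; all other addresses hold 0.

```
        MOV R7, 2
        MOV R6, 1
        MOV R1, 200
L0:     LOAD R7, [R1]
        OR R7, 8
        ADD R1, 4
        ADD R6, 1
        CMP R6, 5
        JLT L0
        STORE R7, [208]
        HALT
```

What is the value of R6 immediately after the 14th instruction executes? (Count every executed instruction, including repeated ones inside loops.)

MOV R7, 2 → R7=2
MOV R6, 1 → R6=1
MOV R1, 200 → R1=200
LOAD R7, [R1] → R7=M[200]=17
OR R7, 8 → R7=17|8=25
ADD R1, 4 → R1=200+4=204
ADD R6, 1 → R6=1+1=2
CMP R6, 5  (cmp 2,5)
JLT L0: taken
LOAD R7, [R1] → R7=M[204]=4
OR R7, 8 → R7=4|8=12
ADD R1, 4 → R1=204+4=208
ADD R6, 1 → R6=2+1=3
CMP R6, 5  (cmp 3,5)
After step 14: R6 = 3.

3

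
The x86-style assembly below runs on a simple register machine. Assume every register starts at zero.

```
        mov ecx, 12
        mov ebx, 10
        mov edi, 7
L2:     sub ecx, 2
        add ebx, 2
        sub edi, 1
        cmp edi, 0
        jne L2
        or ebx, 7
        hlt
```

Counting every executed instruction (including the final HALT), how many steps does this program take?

40

ecx=12
ebx=10
edi=7
ecx=12-2=10
ebx=10+2=12
edi=7-1=6
cmp edi, 0  (cmp 6,0)
jne L2: taken
ecx=10-2=8
ebx=12+2=14
edi=6-1=5
cmp edi, 0  (cmp 5,0)
jne L2: taken
ecx=8-2=6
ebx=14+2=16
edi=5-1=4
cmp edi, 0  (cmp 4,0)
jne L2: taken
ecx=6-2=4
ebx=16+2=18
edi=4-1=3
cmp edi, 0  (cmp 3,0)
jne L2: taken
ecx=4-2=2
ebx=18+2=20
edi=3-1=2
cmp edi, 0  (cmp 2,0)
jne L2: taken
ecx=2-2=0
ebx=20+2=22
edi=2-1=1
cmp edi, 0  (cmp 1,0)
jne L2: taken
ecx=0-2=-2
ebx=22+2=24
edi=1-1=0
cmp edi, 0  (cmp 0,0)
jne L2: not taken
ebx=24|7=31
halt.
Total executed instructions: 40.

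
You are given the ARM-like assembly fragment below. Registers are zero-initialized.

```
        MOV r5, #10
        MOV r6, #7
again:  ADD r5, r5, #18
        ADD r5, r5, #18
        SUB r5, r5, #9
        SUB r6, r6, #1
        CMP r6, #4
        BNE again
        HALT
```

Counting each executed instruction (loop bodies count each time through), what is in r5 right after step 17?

91

r5=10
r6=7
r5=10+18=28
r5=28+18=46
r5=46-9=37
r6=7-1=6
CMP r6, #4  (cmp 6,4)
BNE again: taken
r5=37+18=55
r5=55+18=73
r5=73-9=64
r6=6-1=5
CMP r6, #4  (cmp 5,4)
BNE again: taken
r5=64+18=82
r5=82+18=100
r5=100-9=91
After step 17: r5 = 91.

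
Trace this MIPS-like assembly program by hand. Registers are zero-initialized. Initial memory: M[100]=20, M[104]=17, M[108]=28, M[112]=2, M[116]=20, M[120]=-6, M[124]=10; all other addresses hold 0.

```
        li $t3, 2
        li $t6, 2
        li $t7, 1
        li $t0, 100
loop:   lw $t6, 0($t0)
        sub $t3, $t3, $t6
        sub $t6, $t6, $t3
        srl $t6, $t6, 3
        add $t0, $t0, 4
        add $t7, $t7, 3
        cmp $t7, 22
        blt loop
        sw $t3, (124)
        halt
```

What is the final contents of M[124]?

li $t3, 2 → $t3=2
li $t6, 2 → $t6=2
li $t7, 1 → $t7=1
li $t0, 100 → $t0=100
lw $t6, 0($t0) → $t6=M[100]=20
sub $t3, $t3, $t6 → $t3=2-20=-18
sub $t6, $t6, $t3 → $t6=20-(-18)=38
srl $t6, $t6, 3 → $t6=38>>3=4
add $t0, $t0, 4 → $t0=100+4=104
add $t7, $t7, 3 → $t7=1+3=4
cmp $t7, 22  (cmp 4,22)
blt loop: taken
lw $t6, 0($t0) → $t6=M[104]=17
sub $t3, $t3, $t6 → $t3=(-18)-17=-35
sub $t6, $t6, $t3 → $t6=17-(-35)=52
srl $t6, $t6, 3 → $t6=52>>3=6
add $t0, $t0, 4 → $t0=104+4=108
add $t7, $t7, 3 → $t7=4+3=7
cmp $t7, 22  (cmp 7,22)
blt loop: taken
lw $t6, 0($t0) → $t6=M[108]=28
sub $t3, $t3, $t6 → $t3=(-35)-28=-63
sub $t6, $t6, $t3 → $t6=28-(-63)=91
srl $t6, $t6, 3 → $t6=91>>3=11
add $t0, $t0, 4 → $t0=108+4=112
add $t7, $t7, 3 → $t7=7+3=10
cmp $t7, 22  (cmp 10,22)
blt loop: taken
lw $t6, 0($t0) → $t6=M[112]=2
sub $t3, $t3, $t6 → $t3=(-63)-2=-65
sub $t6, $t6, $t3 → $t6=2-(-65)=67
srl $t6, $t6, 3 → $t6=67>>3=8
add $t0, $t0, 4 → $t0=112+4=116
add $t7, $t7, 3 → $t7=10+3=13
cmp $t7, 22  (cmp 13,22)
blt loop: taken
lw $t6, 0($t0) → $t6=M[116]=20
sub $t3, $t3, $t6 → $t3=(-65)-20=-85
sub $t6, $t6, $t3 → $t6=20-(-85)=105
srl $t6, $t6, 3 → $t6=105>>3=13
add $t0, $t0, 4 → $t0=116+4=120
add $t7, $t7, 3 → $t7=13+3=16
cmp $t7, 22  (cmp 16,22)
blt loop: taken
lw $t6, 0($t0) → $t6=M[120]=-6
sub $t3, $t3, $t6 → $t3=(-85)-(-6)=-79
sub $t6, $t6, $t3 → $t6=(-6)-(-79)=73
srl $t6, $t6, 3 → $t6=73>>3=9
add $t0, $t0, 4 → $t0=120+4=124
add $t7, $t7, 3 → $t7=16+3=19
cmp $t7, 22  (cmp 19,22)
blt loop: taken
lw $t6, 0($t0) → $t6=M[124]=10
sub $t3, $t3, $t6 → $t3=(-79)-10=-89
sub $t6, $t6, $t3 → $t6=10-(-89)=99
srl $t6, $t6, 3 → $t6=99>>3=12
add $t0, $t0, 4 → $t0=124+4=128
add $t7, $t7, 3 → $t7=19+3=22
cmp $t7, 22  (cmp 22,22)
blt loop: not taken
sw $t3, (124) → M[124]=-89
halt.

-89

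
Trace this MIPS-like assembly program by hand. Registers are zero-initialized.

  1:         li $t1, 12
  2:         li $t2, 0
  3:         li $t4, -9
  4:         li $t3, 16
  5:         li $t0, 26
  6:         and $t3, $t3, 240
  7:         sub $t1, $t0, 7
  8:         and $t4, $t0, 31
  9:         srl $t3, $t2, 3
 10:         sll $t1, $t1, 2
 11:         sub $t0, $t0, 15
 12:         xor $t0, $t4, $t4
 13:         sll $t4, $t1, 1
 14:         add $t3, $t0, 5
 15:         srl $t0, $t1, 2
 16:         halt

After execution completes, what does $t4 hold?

152

after li $t1, 12: $t1=12
after li $t2, 0: $t2=0
after li $t4, -9: $t4=-9
after li $t3, 16: $t3=16
after li $t0, 26: $t0=26
after and $t3, $t3, 240: $t3=16&240=16
after sub $t1, $t0, 7: $t1=26-7=19
after and $t4, $t0, 31: $t4=26&31=26
after srl $t3, $t2, 3: $t3=0>>3=0
after sll $t1, $t1, 2: $t1=19<<2=76
after sub $t0, $t0, 15: $t0=26-15=11
after xor $t0, $t4, $t4: $t0=26^26=0
after sll $t4, $t1, 1: $t4=76<<1=152
after add $t3, $t0, 5: $t3=0+5=5
after srl $t0, $t1, 2: $t0=76>>2=19
halt.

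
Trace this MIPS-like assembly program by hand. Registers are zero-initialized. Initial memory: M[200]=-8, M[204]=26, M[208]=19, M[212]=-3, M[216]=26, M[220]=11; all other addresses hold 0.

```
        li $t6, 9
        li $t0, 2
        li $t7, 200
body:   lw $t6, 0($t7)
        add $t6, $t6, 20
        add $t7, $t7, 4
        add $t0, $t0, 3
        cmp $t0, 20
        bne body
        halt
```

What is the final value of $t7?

224

li $t6, 9 → $t6=9
li $t0, 2 → $t0=2
li $t7, 200 → $t7=200
lw $t6, 0($t7) → $t6=M[200]=-8
add $t6, $t6, 20 → $t6=(-8)+20=12
add $t7, $t7, 4 → $t7=200+4=204
add $t0, $t0, 3 → $t0=2+3=5
cmp $t0, 20  (cmp 5,20)
bne body: taken
lw $t6, 0($t7) → $t6=M[204]=26
add $t6, $t6, 20 → $t6=26+20=46
add $t7, $t7, 4 → $t7=204+4=208
add $t0, $t0, 3 → $t0=5+3=8
cmp $t0, 20  (cmp 8,20)
bne body: taken
lw $t6, 0($t7) → $t6=M[208]=19
add $t6, $t6, 20 → $t6=19+20=39
add $t7, $t7, 4 → $t7=208+4=212
add $t0, $t0, 3 → $t0=8+3=11
cmp $t0, 20  (cmp 11,20)
bne body: taken
lw $t6, 0($t7) → $t6=M[212]=-3
add $t6, $t6, 20 → $t6=(-3)+20=17
add $t7, $t7, 4 → $t7=212+4=216
add $t0, $t0, 3 → $t0=11+3=14
cmp $t0, 20  (cmp 14,20)
bne body: taken
lw $t6, 0($t7) → $t6=M[216]=26
add $t6, $t6, 20 → $t6=26+20=46
add $t7, $t7, 4 → $t7=216+4=220
add $t0, $t0, 3 → $t0=14+3=17
cmp $t0, 20  (cmp 17,20)
bne body: taken
lw $t6, 0($t7) → $t6=M[220]=11
add $t6, $t6, 20 → $t6=11+20=31
add $t7, $t7, 4 → $t7=220+4=224
add $t0, $t0, 3 → $t0=17+3=20
cmp $t0, 20  (cmp 20,20)
bne body: not taken
halt.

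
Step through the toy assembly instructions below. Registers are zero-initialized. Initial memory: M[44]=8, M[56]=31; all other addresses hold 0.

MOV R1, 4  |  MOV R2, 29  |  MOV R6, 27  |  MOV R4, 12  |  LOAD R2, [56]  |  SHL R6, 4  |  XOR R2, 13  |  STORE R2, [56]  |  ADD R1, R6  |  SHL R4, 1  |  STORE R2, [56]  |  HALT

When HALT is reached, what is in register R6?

432

MOV R1, 4 → R1=4
MOV R2, 29 → R2=29
MOV R6, 27 → R6=27
MOV R4, 12 → R4=12
LOAD R2, [56] → R2=M[56]=31
SHL R6, 4 → R6=27<<4=432
XOR R2, 13 → R2=31^13=18
STORE R2, [56] → M[56]=18
ADD R1, R6 → R1=4+432=436
SHL R4, 1 → R4=12<<1=24
STORE R2, [56] → M[56]=18
halt.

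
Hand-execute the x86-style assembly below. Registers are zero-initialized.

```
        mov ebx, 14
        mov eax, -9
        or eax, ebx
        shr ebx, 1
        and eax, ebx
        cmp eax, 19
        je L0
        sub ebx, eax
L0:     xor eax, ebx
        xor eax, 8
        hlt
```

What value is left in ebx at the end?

after mov ebx, 14: ebx=14
after mov eax, -9: eax=-9
after or eax, ebx: eax=(-9)|14=-1
after shr ebx, 1: ebx=14>>1=7
after and eax, ebx: eax=(-1)&7=7
cmp eax, 19  (cmp 7,19)
je L0: not taken
after sub ebx, eax: ebx=7-7=0
after xor eax, ebx: eax=7^0=7
after xor eax, 8: eax=7^8=15
halt.

0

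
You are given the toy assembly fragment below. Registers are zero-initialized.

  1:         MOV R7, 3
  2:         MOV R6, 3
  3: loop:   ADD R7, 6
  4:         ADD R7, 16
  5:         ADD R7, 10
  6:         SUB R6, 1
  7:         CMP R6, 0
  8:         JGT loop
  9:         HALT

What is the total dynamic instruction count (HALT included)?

after MOV R7, 3: R7=3
after MOV R6, 3: R6=3
after ADD R7, 6: R7=3+6=9
after ADD R7, 16: R7=9+16=25
after ADD R7, 10: R7=25+10=35
after SUB R6, 1: R6=3-1=2
CMP R6, 0  (cmp 2,0)
JGT loop: taken
after ADD R7, 6: R7=35+6=41
after ADD R7, 16: R7=41+16=57
after ADD R7, 10: R7=57+10=67
after SUB R6, 1: R6=2-1=1
CMP R6, 0  (cmp 1,0)
JGT loop: taken
after ADD R7, 6: R7=67+6=73
after ADD R7, 16: R7=73+16=89
after ADD R7, 10: R7=89+10=99
after SUB R6, 1: R6=1-1=0
CMP R6, 0  (cmp 0,0)
JGT loop: not taken
halt.
Total executed instructions: 21.

21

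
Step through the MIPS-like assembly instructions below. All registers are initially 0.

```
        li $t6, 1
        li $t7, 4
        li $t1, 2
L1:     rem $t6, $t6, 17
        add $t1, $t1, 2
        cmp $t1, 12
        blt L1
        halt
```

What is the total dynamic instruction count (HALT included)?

$t6=1
$t7=4
$t1=2
$t6=1%17=1
$t1=2+2=4
cmp $t1, 12  (cmp 4,12)
blt L1: taken
$t6=1%17=1
$t1=4+2=6
cmp $t1, 12  (cmp 6,12)
blt L1: taken
$t6=1%17=1
$t1=6+2=8
cmp $t1, 12  (cmp 8,12)
blt L1: taken
$t6=1%17=1
$t1=8+2=10
cmp $t1, 12  (cmp 10,12)
blt L1: taken
$t6=1%17=1
$t1=10+2=12
cmp $t1, 12  (cmp 12,12)
blt L1: not taken
halt.
Total executed instructions: 24.

24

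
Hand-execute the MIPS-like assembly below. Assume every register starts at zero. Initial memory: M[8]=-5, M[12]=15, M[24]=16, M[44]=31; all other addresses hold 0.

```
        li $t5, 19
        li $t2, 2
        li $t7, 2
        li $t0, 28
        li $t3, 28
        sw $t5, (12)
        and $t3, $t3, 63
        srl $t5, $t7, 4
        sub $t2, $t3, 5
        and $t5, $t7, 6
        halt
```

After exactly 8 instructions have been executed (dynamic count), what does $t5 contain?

0

after li $t5, 19: $t5=19
after li $t2, 2: $t2=2
after li $t7, 2: $t7=2
after li $t0, 28: $t0=28
after li $t3, 28: $t3=28
sw $t5, (12) → M[12]=19
after and $t3, $t3, 63: $t3=28&63=28
after srl $t5, $t7, 4: $t5=2>>4=0
After step 8: $t5 = 0.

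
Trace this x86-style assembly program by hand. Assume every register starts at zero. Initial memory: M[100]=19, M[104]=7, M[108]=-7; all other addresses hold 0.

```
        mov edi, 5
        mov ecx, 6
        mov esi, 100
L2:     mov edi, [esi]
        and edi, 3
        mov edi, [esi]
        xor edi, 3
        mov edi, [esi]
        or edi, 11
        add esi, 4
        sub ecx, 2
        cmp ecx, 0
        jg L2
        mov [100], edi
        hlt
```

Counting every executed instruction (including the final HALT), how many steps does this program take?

35

mov edi, 5 → edi=5
mov ecx, 6 → ecx=6
mov esi, 100 → esi=100
mov edi, [esi] → edi=M[100]=19
and edi, 3 → edi=19&3=3
mov edi, [esi] → edi=M[100]=19
xor edi, 3 → edi=19^3=16
mov edi, [esi] → edi=M[100]=19
or edi, 11 → edi=19|11=27
add esi, 4 → esi=100+4=104
sub ecx, 2 → ecx=6-2=4
cmp ecx, 0  (cmp 4,0)
jg L2: taken
mov edi, [esi] → edi=M[104]=7
and edi, 3 → edi=7&3=3
mov edi, [esi] → edi=M[104]=7
xor edi, 3 → edi=7^3=4
mov edi, [esi] → edi=M[104]=7
or edi, 11 → edi=7|11=15
add esi, 4 → esi=104+4=108
sub ecx, 2 → ecx=4-2=2
cmp ecx, 0  (cmp 2,0)
jg L2: taken
mov edi, [esi] → edi=M[108]=-7
and edi, 3 → edi=(-7)&3=1
mov edi, [esi] → edi=M[108]=-7
xor edi, 3 → edi=(-7)^3=-6
mov edi, [esi] → edi=M[108]=-7
or edi, 11 → edi=(-7)|11=-5
add esi, 4 → esi=108+4=112
sub ecx, 2 → ecx=2-2=0
cmp ecx, 0  (cmp 0,0)
jg L2: not taken
mov [100], edi → M[100]=-5
halt.
Total executed instructions: 35.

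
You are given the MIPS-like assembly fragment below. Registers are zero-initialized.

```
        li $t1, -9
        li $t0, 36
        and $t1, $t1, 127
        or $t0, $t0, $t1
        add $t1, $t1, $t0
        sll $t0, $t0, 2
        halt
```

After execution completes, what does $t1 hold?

$t1=-9
$t0=36
$t1=(-9)&127=119
$t0=36|119=119
$t1=119+119=238
$t0=119<<2=476
halt.

238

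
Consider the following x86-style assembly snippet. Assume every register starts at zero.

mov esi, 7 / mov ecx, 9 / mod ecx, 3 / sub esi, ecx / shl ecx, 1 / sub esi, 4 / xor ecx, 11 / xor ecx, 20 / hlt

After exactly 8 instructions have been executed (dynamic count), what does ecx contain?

mov esi, 7 → esi=7
mov ecx, 9 → ecx=9
mod ecx, 3 → ecx=9%3=0
sub esi, ecx → esi=7-0=7
shl ecx, 1 → ecx=0<<1=0
sub esi, 4 → esi=7-4=3
xor ecx, 11 → ecx=0^11=11
xor ecx, 20 → ecx=11^20=31
After step 8: ecx = 31.

31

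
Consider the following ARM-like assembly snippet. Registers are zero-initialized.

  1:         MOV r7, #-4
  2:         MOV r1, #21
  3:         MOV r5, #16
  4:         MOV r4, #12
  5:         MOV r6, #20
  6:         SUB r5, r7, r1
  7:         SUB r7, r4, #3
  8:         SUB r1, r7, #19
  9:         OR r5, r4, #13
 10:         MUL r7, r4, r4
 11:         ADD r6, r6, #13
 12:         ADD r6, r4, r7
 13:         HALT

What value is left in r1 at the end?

r7=-4
r1=21
r5=16
r4=12
r6=20
r5=(-4)-21=-25
r7=12-3=9
r1=9-19=-10
r5=12|13=13
r7=12*12=144
r6=20+13=33
r6=12+144=156
halt.

-10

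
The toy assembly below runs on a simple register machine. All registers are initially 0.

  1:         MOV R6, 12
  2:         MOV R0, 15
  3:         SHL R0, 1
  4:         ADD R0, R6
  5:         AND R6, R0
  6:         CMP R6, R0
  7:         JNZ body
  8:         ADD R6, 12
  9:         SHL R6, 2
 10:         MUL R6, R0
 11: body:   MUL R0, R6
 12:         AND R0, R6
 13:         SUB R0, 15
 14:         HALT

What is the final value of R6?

MOV R6, 12 → R6=12
MOV R0, 15 → R0=15
SHL R0, 1 → R0=15<<1=30
ADD R0, R6 → R0=30+12=42
AND R6, R0 → R6=12&42=8
CMP R6, R0  (cmp 8,42)
JNZ body: taken
MUL R0, R6 → R0=42*8=336
AND R0, R6 → R0=336&8=0
SUB R0, 15 → R0=0-15=-15
halt.

8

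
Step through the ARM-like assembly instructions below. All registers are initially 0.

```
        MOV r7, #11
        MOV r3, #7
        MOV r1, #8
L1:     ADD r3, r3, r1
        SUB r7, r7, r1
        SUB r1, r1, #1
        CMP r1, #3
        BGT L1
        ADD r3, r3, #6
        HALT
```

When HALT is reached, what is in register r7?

-19

MOV r7, #11 → r7=11
MOV r3, #7 → r3=7
MOV r1, #8 → r1=8
ADD r3, r3, r1 → r3=7+8=15
SUB r7, r7, r1 → r7=11-8=3
SUB r1, r1, #1 → r1=8-1=7
CMP r1, #3  (cmp 7,3)
BGT L1: taken
ADD r3, r3, r1 → r3=15+7=22
SUB r7, r7, r1 → r7=3-7=-4
SUB r1, r1, #1 → r1=7-1=6
CMP r1, #3  (cmp 6,3)
BGT L1: taken
ADD r3, r3, r1 → r3=22+6=28
SUB r7, r7, r1 → r7=(-4)-6=-10
SUB r1, r1, #1 → r1=6-1=5
CMP r1, #3  (cmp 5,3)
BGT L1: taken
ADD r3, r3, r1 → r3=28+5=33
SUB r7, r7, r1 → r7=(-10)-5=-15
SUB r1, r1, #1 → r1=5-1=4
CMP r1, #3  (cmp 4,3)
BGT L1: taken
ADD r3, r3, r1 → r3=33+4=37
SUB r7, r7, r1 → r7=(-15)-4=-19
SUB r1, r1, #1 → r1=4-1=3
CMP r1, #3  (cmp 3,3)
BGT L1: not taken
ADD r3, r3, #6 → r3=37+6=43
halt.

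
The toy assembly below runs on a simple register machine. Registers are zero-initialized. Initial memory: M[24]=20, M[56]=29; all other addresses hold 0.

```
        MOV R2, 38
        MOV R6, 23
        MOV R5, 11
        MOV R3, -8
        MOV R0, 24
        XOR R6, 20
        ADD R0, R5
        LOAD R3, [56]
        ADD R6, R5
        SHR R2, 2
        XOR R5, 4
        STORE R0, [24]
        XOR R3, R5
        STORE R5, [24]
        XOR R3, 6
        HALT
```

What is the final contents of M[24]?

R2=38
R6=23
R5=11
R3=-8
R0=24
R6=23^20=3
R0=24+11=35
R3=M[56]=29
R6=3+11=14
R2=38>>2=9
R5=11^4=15
STORE R0, [24] → M[24]=35
R3=29^15=18
STORE R5, [24] → M[24]=15
R3=18^6=20
halt.

15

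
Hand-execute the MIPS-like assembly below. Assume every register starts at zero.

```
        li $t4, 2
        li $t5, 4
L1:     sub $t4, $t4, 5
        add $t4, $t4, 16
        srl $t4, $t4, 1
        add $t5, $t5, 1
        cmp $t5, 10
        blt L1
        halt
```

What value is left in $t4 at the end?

10

$t4=2
$t5=4
$t4=2-5=-3
$t4=(-3)+16=13
$t4=13>>1=6
$t5=4+1=5
cmp $t5, 10  (cmp 5,10)
blt L1: taken
$t4=6-5=1
$t4=1+16=17
$t4=17>>1=8
$t5=5+1=6
cmp $t5, 10  (cmp 6,10)
blt L1: taken
$t4=8-5=3
$t4=3+16=19
$t4=19>>1=9
$t5=6+1=7
cmp $t5, 10  (cmp 7,10)
blt L1: taken
$t4=9-5=4
$t4=4+16=20
$t4=20>>1=10
$t5=7+1=8
cmp $t5, 10  (cmp 8,10)
blt L1: taken
$t4=10-5=5
$t4=5+16=21
$t4=21>>1=10
$t5=8+1=9
cmp $t5, 10  (cmp 9,10)
blt L1: taken
$t4=10-5=5
$t4=5+16=21
$t4=21>>1=10
$t5=9+1=10
cmp $t5, 10  (cmp 10,10)
blt L1: not taken
halt.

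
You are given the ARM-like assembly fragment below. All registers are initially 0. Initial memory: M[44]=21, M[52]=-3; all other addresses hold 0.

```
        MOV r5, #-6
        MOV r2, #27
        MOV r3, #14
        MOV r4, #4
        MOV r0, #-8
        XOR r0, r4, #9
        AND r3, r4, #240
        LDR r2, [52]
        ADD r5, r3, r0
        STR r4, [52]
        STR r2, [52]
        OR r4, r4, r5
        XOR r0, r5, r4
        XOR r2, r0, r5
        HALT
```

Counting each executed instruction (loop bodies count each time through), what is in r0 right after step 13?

MOV r5, #-6 → r5=-6
MOV r2, #27 → r2=27
MOV r3, #14 → r3=14
MOV r4, #4 → r4=4
MOV r0, #-8 → r0=-8
XOR r0, r4, #9 → r0=4^9=13
AND r3, r4, #240 → r3=4&240=0
LDR r2, [52] → r2=M[52]=-3
ADD r5, r3, r0 → r5=0+13=13
STR r4, [52] → M[52]=4
STR r2, [52] → M[52]=-3
OR r4, r4, r5 → r4=4|13=13
XOR r0, r5, r4 → r0=13^13=0
After step 13: r0 = 0.

0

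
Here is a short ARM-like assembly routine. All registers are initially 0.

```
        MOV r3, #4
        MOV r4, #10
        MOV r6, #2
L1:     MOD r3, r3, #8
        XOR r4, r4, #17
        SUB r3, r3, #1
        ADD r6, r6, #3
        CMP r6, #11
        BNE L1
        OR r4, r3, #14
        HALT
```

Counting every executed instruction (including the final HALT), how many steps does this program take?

MOV r3, #4 → r3=4
MOV r4, #10 → r4=10
MOV r6, #2 → r6=2
MOD r3, r3, #8 → r3=4%8=4
XOR r4, r4, #17 → r4=10^17=27
SUB r3, r3, #1 → r3=4-1=3
ADD r6, r6, #3 → r6=2+3=5
CMP r6, #11  (cmp 5,11)
BNE L1: taken
MOD r3, r3, #8 → r3=3%8=3
XOR r4, r4, #17 → r4=27^17=10
SUB r3, r3, #1 → r3=3-1=2
ADD r6, r6, #3 → r6=5+3=8
CMP r6, #11  (cmp 8,11)
BNE L1: taken
MOD r3, r3, #8 → r3=2%8=2
XOR r4, r4, #17 → r4=10^17=27
SUB r3, r3, #1 → r3=2-1=1
ADD r6, r6, #3 → r6=8+3=11
CMP r6, #11  (cmp 11,11)
BNE L1: not taken
OR r4, r3, #14 → r4=1|14=15
halt.
Total executed instructions: 23.

23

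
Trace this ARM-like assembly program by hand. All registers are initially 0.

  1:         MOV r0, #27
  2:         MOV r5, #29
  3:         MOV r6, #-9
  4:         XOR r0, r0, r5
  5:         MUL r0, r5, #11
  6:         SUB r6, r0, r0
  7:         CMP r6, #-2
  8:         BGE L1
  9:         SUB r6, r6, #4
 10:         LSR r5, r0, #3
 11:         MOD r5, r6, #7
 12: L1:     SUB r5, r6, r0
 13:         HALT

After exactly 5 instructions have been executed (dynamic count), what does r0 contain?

r0=27
r5=29
r6=-9
r0=27^29=6
r0=29*11=319
After step 5: r0 = 319.

319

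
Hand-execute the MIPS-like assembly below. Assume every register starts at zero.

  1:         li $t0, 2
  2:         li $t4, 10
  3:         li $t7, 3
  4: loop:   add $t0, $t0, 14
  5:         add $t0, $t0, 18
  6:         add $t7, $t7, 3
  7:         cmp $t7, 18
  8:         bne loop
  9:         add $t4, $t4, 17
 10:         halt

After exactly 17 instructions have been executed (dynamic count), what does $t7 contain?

li $t0, 2 → $t0=2
li $t4, 10 → $t4=10
li $t7, 3 → $t7=3
add $t0, $t0, 14 → $t0=2+14=16
add $t0, $t0, 18 → $t0=16+18=34
add $t7, $t7, 3 → $t7=3+3=6
cmp $t7, 18  (cmp 6,18)
bne loop: taken
add $t0, $t0, 14 → $t0=34+14=48
add $t0, $t0, 18 → $t0=48+18=66
add $t7, $t7, 3 → $t7=6+3=9
cmp $t7, 18  (cmp 9,18)
bne loop: taken
add $t0, $t0, 14 → $t0=66+14=80
add $t0, $t0, 18 → $t0=80+18=98
add $t7, $t7, 3 → $t7=9+3=12
cmp $t7, 18  (cmp 12,18)
After step 17: $t7 = 12.

12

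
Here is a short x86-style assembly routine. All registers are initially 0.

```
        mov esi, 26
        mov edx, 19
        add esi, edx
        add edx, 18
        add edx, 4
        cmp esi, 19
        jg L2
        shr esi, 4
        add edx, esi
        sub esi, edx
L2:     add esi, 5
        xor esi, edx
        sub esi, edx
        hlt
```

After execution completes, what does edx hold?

esi=26
edx=19
esi=26+19=45
edx=19+18=37
edx=37+4=41
cmp esi, 19  (cmp 45,19)
jg L2: taken
esi=45+5=50
esi=50^41=27
esi=27-41=-14
halt.

41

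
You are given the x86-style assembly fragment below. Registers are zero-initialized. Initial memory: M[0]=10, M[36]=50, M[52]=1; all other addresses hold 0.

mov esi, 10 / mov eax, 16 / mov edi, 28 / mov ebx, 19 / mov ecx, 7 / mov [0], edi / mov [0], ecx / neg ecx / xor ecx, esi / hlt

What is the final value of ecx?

mov esi, 10 → esi=10
mov eax, 16 → eax=16
mov edi, 28 → edi=28
mov ebx, 19 → ebx=19
mov ecx, 7 → ecx=7
mov [0], edi → M[0]=28
mov [0], ecx → M[0]=7
neg ecx → ecx=-(7)=-7
xor ecx, esi → ecx=(-7)^10=-13
halt.

-13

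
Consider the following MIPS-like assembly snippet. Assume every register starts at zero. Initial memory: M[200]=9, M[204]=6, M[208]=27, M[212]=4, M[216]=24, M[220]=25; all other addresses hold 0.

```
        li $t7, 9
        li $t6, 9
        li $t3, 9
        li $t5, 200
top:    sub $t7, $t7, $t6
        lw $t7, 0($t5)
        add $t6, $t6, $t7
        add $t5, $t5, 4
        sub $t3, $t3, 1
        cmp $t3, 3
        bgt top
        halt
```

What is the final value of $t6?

after li $t7, 9: $t7=9
after li $t6, 9: $t6=9
after li $t3, 9: $t3=9
after li $t5, 200: $t5=200
after sub $t7, $t7, $t6: $t7=9-9=0
after lw $t7, 0($t5): $t7=M[200]=9
after add $t6, $t6, $t7: $t6=9+9=18
after add $t5, $t5, 4: $t5=200+4=204
after sub $t3, $t3, 1: $t3=9-1=8
cmp $t3, 3  (cmp 8,3)
bgt top: taken
after sub $t7, $t7, $t6: $t7=9-18=-9
after lw $t7, 0($t5): $t7=M[204]=6
after add $t6, $t6, $t7: $t6=18+6=24
after add $t5, $t5, 4: $t5=204+4=208
after sub $t3, $t3, 1: $t3=8-1=7
cmp $t3, 3  (cmp 7,3)
bgt top: taken
after sub $t7, $t7, $t6: $t7=6-24=-18
after lw $t7, 0($t5): $t7=M[208]=27
after add $t6, $t6, $t7: $t6=24+27=51
after add $t5, $t5, 4: $t5=208+4=212
after sub $t3, $t3, 1: $t3=7-1=6
cmp $t3, 3  (cmp 6,3)
bgt top: taken
after sub $t7, $t7, $t6: $t7=27-51=-24
after lw $t7, 0($t5): $t7=M[212]=4
after add $t6, $t6, $t7: $t6=51+4=55
after add $t5, $t5, 4: $t5=212+4=216
after sub $t3, $t3, 1: $t3=6-1=5
cmp $t3, 3  (cmp 5,3)
bgt top: taken
after sub $t7, $t7, $t6: $t7=4-55=-51
after lw $t7, 0($t5): $t7=M[216]=24
after add $t6, $t6, $t7: $t6=55+24=79
after add $t5, $t5, 4: $t5=216+4=220
after sub $t3, $t3, 1: $t3=5-1=4
cmp $t3, 3  (cmp 4,3)
bgt top: taken
after sub $t7, $t7, $t6: $t7=24-79=-55
after lw $t7, 0($t5): $t7=M[220]=25
after add $t6, $t6, $t7: $t6=79+25=104
after add $t5, $t5, 4: $t5=220+4=224
after sub $t3, $t3, 1: $t3=4-1=3
cmp $t3, 3  (cmp 3,3)
bgt top: not taken
halt.

104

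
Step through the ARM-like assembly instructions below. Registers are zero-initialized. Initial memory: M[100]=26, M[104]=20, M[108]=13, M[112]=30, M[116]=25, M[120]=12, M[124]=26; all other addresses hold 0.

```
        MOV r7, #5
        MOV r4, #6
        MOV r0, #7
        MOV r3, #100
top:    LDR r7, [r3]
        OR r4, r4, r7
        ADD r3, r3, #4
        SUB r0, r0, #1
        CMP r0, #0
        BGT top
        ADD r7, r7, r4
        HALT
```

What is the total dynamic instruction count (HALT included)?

after MOV r7, #5: r7=5
after MOV r4, #6: r4=6
after MOV r0, #7: r0=7
after MOV r3, #100: r3=100
after LDR r7, [r3]: r7=M[100]=26
after OR r4, r4, r7: r4=6|26=30
after ADD r3, r3, #4: r3=100+4=104
after SUB r0, r0, #1: r0=7-1=6
CMP r0, #0  (cmp 6,0)
BGT top: taken
after LDR r7, [r3]: r7=M[104]=20
after OR r4, r4, r7: r4=30|20=30
after ADD r3, r3, #4: r3=104+4=108
after SUB r0, r0, #1: r0=6-1=5
CMP r0, #0  (cmp 5,0)
BGT top: taken
after LDR r7, [r3]: r7=M[108]=13
after OR r4, r4, r7: r4=30|13=31
after ADD r3, r3, #4: r3=108+4=112
after SUB r0, r0, #1: r0=5-1=4
CMP r0, #0  (cmp 4,0)
BGT top: taken
after LDR r7, [r3]: r7=M[112]=30
after OR r4, r4, r7: r4=31|30=31
after ADD r3, r3, #4: r3=112+4=116
after SUB r0, r0, #1: r0=4-1=3
CMP r0, #0  (cmp 3,0)
BGT top: taken
after LDR r7, [r3]: r7=M[116]=25
after OR r4, r4, r7: r4=31|25=31
after ADD r3, r3, #4: r3=116+4=120
after SUB r0, r0, #1: r0=3-1=2
CMP r0, #0  (cmp 2,0)
BGT top: taken
after LDR r7, [r3]: r7=M[120]=12
after OR r4, r4, r7: r4=31|12=31
after ADD r3, r3, #4: r3=120+4=124
after SUB r0, r0, #1: r0=2-1=1
CMP r0, #0  (cmp 1,0)
BGT top: taken
after LDR r7, [r3]: r7=M[124]=26
after OR r4, r4, r7: r4=31|26=31
after ADD r3, r3, #4: r3=124+4=128
after SUB r0, r0, #1: r0=1-1=0
CMP r0, #0  (cmp 0,0)
BGT top: not taken
after ADD r7, r7, r4: r7=26+31=57
halt.
Total executed instructions: 48.

48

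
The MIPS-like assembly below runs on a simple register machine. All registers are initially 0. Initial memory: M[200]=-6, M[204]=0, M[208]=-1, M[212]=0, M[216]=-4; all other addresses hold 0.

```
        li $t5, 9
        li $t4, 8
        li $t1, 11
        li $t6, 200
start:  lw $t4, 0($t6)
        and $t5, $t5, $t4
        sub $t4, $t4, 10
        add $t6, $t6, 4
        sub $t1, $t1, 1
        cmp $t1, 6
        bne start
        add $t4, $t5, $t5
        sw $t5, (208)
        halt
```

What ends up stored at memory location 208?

0

$t5=9
$t4=8
$t1=11
$t6=200
$t4=M[200]=-6
$t5=9&(-6)=8
$t4=(-6)-10=-16
$t6=200+4=204
$t1=11-1=10
cmp $t1, 6  (cmp 10,6)
bne start: taken
$t4=M[204]=0
$t5=8&0=0
$t4=0-10=-10
$t6=204+4=208
$t1=10-1=9
cmp $t1, 6  (cmp 9,6)
bne start: taken
$t4=M[208]=-1
$t5=0&(-1)=0
$t4=(-1)-10=-11
$t6=208+4=212
$t1=9-1=8
cmp $t1, 6  (cmp 8,6)
bne start: taken
$t4=M[212]=0
$t5=0&0=0
$t4=0-10=-10
$t6=212+4=216
$t1=8-1=7
cmp $t1, 6  (cmp 7,6)
bne start: taken
$t4=M[216]=-4
$t5=0&(-4)=0
$t4=(-4)-10=-14
$t6=216+4=220
$t1=7-1=6
cmp $t1, 6  (cmp 6,6)
bne start: not taken
$t4=0+0=0
sw $t5, (208) → M[208]=0
halt.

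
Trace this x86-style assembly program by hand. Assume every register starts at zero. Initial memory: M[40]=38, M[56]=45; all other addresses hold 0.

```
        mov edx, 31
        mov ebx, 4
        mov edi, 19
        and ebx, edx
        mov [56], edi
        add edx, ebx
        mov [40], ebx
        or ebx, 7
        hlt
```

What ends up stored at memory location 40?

mov edx, 31 → edx=31
mov ebx, 4 → ebx=4
mov edi, 19 → edi=19
and ebx, edx → ebx=4&31=4
mov [56], edi → M[56]=19
add edx, ebx → edx=31+4=35
mov [40], ebx → M[40]=4
or ebx, 7 → ebx=4|7=7
halt.

4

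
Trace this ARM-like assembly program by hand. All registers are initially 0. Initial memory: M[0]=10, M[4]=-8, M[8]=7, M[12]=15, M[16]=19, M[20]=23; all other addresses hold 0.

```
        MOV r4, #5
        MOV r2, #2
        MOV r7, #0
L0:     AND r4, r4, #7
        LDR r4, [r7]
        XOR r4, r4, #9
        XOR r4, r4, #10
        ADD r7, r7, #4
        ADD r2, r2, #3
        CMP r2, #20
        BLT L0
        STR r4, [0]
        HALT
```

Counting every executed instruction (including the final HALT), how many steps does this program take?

53

MOV r4, #5 → r4=5
MOV r2, #2 → r2=2
MOV r7, #0 → r7=0
AND r4, r4, #7 → r4=5&7=5
LDR r4, [r7] → r4=M[0]=10
XOR r4, r4, #9 → r4=10^9=3
XOR r4, r4, #10 → r4=3^10=9
ADD r7, r7, #4 → r7=0+4=4
ADD r2, r2, #3 → r2=2+3=5
CMP r2, #20  (cmp 5,20)
BLT L0: taken
AND r4, r4, #7 → r4=9&7=1
LDR r4, [r7] → r4=M[4]=-8
XOR r4, r4, #9 → r4=(-8)^9=-15
XOR r4, r4, #10 → r4=(-15)^10=-5
ADD r7, r7, #4 → r7=4+4=8
ADD r2, r2, #3 → r2=5+3=8
CMP r2, #20  (cmp 8,20)
BLT L0: taken
AND r4, r4, #7 → r4=(-5)&7=3
LDR r4, [r7] → r4=M[8]=7
XOR r4, r4, #9 → r4=7^9=14
XOR r4, r4, #10 → r4=14^10=4
ADD r7, r7, #4 → r7=8+4=12
ADD r2, r2, #3 → r2=8+3=11
CMP r2, #20  (cmp 11,20)
BLT L0: taken
AND r4, r4, #7 → r4=4&7=4
LDR r4, [r7] → r4=M[12]=15
XOR r4, r4, #9 → r4=15^9=6
XOR r4, r4, #10 → r4=6^10=12
ADD r7, r7, #4 → r7=12+4=16
ADD r2, r2, #3 → r2=11+3=14
CMP r2, #20  (cmp 14,20)
BLT L0: taken
AND r4, r4, #7 → r4=12&7=4
LDR r4, [r7] → r4=M[16]=19
XOR r4, r4, #9 → r4=19^9=26
XOR r4, r4, #10 → r4=26^10=16
ADD r7, r7, #4 → r7=16+4=20
ADD r2, r2, #3 → r2=14+3=17
CMP r2, #20  (cmp 17,20)
BLT L0: taken
AND r4, r4, #7 → r4=16&7=0
LDR r4, [r7] → r4=M[20]=23
XOR r4, r4, #9 → r4=23^9=30
XOR r4, r4, #10 → r4=30^10=20
ADD r7, r7, #4 → r7=20+4=24
ADD r2, r2, #3 → r2=17+3=20
CMP r2, #20  (cmp 20,20)
BLT L0: not taken
STR r4, [0] → M[0]=20
halt.
Total executed instructions: 53.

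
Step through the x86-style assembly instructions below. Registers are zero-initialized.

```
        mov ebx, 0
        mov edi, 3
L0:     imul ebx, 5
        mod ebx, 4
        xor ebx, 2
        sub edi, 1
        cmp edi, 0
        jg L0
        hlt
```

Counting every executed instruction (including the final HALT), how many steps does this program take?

21

mov ebx, 0 → ebx=0
mov edi, 3 → edi=3
imul ebx, 5 → ebx=0*5=0
mod ebx, 4 → ebx=0%4=0
xor ebx, 2 → ebx=0^2=2
sub edi, 1 → edi=3-1=2
cmp edi, 0  (cmp 2,0)
jg L0: taken
imul ebx, 5 → ebx=2*5=10
mod ebx, 4 → ebx=10%4=2
xor ebx, 2 → ebx=2^2=0
sub edi, 1 → edi=2-1=1
cmp edi, 0  (cmp 1,0)
jg L0: taken
imul ebx, 5 → ebx=0*5=0
mod ebx, 4 → ebx=0%4=0
xor ebx, 2 → ebx=0^2=2
sub edi, 1 → edi=1-1=0
cmp edi, 0  (cmp 0,0)
jg L0: not taken
halt.
Total executed instructions: 21.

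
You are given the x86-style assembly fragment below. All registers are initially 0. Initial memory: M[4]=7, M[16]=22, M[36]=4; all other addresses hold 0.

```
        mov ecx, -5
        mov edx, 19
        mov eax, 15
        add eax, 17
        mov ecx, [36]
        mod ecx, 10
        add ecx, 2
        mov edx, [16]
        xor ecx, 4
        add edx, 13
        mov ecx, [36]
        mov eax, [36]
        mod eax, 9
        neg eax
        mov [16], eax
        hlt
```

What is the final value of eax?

ecx=-5
edx=19
eax=15
eax=15+17=32
ecx=M[36]=4
ecx=4%10=4
ecx=4+2=6
edx=M[16]=22
ecx=6^4=2
edx=22+13=35
ecx=M[36]=4
eax=M[36]=4
eax=4%9=4
eax=-(4)=-4
mov [16], eax → M[16]=-4
halt.

-4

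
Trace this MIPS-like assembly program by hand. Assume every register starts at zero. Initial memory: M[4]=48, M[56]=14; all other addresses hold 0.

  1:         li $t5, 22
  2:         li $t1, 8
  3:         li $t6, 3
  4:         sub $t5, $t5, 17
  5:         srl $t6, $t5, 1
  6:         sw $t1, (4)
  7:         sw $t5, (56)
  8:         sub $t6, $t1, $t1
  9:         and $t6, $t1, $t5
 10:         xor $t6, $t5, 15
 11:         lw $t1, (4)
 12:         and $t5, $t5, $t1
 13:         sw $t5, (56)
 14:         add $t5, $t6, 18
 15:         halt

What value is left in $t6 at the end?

10

after li $t5, 22: $t5=22
after li $t1, 8: $t1=8
after li $t6, 3: $t6=3
after sub $t5, $t5, 17: $t5=22-17=5
after srl $t6, $t5, 1: $t6=5>>1=2
sw $t1, (4) → M[4]=8
sw $t5, (56) → M[56]=5
after sub $t6, $t1, $t1: $t6=8-8=0
after and $t6, $t1, $t5: $t6=8&5=0
after xor $t6, $t5, 15: $t6=5^15=10
after lw $t1, (4): $t1=M[4]=8
after and $t5, $t5, $t1: $t5=5&8=0
sw $t5, (56) → M[56]=0
after add $t5, $t6, 18: $t5=10+18=28
halt.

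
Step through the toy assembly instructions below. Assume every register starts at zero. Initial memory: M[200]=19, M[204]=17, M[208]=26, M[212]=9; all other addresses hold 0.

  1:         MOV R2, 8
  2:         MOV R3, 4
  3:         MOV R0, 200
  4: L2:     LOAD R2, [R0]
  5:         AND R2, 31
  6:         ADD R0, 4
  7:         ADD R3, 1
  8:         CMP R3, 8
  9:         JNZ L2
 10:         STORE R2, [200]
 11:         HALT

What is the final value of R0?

MOV R2, 8 → R2=8
MOV R3, 4 → R3=4
MOV R0, 200 → R0=200
LOAD R2, [R0] → R2=M[200]=19
AND R2, 31 → R2=19&31=19
ADD R0, 4 → R0=200+4=204
ADD R3, 1 → R3=4+1=5
CMP R3, 8  (cmp 5,8)
JNZ L2: taken
LOAD R2, [R0] → R2=M[204]=17
AND R2, 31 → R2=17&31=17
ADD R0, 4 → R0=204+4=208
ADD R3, 1 → R3=5+1=6
CMP R3, 8  (cmp 6,8)
JNZ L2: taken
LOAD R2, [R0] → R2=M[208]=26
AND R2, 31 → R2=26&31=26
ADD R0, 4 → R0=208+4=212
ADD R3, 1 → R3=6+1=7
CMP R3, 8  (cmp 7,8)
JNZ L2: taken
LOAD R2, [R0] → R2=M[212]=9
AND R2, 31 → R2=9&31=9
ADD R0, 4 → R0=212+4=216
ADD R3, 1 → R3=7+1=8
CMP R3, 8  (cmp 8,8)
JNZ L2: not taken
STORE R2, [200] → M[200]=9
halt.

216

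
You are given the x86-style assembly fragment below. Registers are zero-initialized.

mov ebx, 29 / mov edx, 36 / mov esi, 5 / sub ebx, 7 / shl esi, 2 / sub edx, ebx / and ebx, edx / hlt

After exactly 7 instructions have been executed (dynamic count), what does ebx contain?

after mov ebx, 29: ebx=29
after mov edx, 36: edx=36
after mov esi, 5: esi=5
after sub ebx, 7: ebx=29-7=22
after shl esi, 2: esi=5<<2=20
after sub edx, ebx: edx=36-22=14
after and ebx, edx: ebx=22&14=6
After step 7: ebx = 6.

6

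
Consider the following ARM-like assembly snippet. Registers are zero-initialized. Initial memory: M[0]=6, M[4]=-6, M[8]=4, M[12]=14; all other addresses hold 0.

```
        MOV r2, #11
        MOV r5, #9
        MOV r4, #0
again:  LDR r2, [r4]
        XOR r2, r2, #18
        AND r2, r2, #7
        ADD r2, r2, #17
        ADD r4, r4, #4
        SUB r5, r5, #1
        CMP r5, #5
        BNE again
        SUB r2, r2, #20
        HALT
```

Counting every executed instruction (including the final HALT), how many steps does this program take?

r2=11
r5=9
r4=0
r2=M[0]=6
r2=6^18=20
r2=20&7=4
r2=4+17=21
r4=0+4=4
r5=9-1=8
CMP r5, #5  (cmp 8,5)
BNE again: taken
r2=M[4]=-6
r2=(-6)^18=-24
r2=(-24)&7=0
r2=0+17=17
r4=4+4=8
r5=8-1=7
CMP r5, #5  (cmp 7,5)
BNE again: taken
r2=M[8]=4
r2=4^18=22
r2=22&7=6
r2=6+17=23
r4=8+4=12
r5=7-1=6
CMP r5, #5  (cmp 6,5)
BNE again: taken
r2=M[12]=14
r2=14^18=28
r2=28&7=4
r2=4+17=21
r4=12+4=16
r5=6-1=5
CMP r5, #5  (cmp 5,5)
BNE again: not taken
r2=21-20=1
halt.
Total executed instructions: 37.

37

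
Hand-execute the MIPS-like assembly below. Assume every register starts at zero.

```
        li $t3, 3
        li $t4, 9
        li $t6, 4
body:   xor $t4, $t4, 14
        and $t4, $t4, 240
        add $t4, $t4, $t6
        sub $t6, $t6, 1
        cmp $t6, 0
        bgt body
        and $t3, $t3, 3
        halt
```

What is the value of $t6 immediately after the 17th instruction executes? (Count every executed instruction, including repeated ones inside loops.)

$t3=3
$t4=9
$t6=4
$t4=9^14=7
$t4=7&240=0
$t4=0+4=4
$t6=4-1=3
cmp $t6, 0  (cmp 3,0)
bgt body: taken
$t4=4^14=10
$t4=10&240=0
$t4=0+3=3
$t6=3-1=2
cmp $t6, 0  (cmp 2,0)
bgt body: taken
$t4=3^14=13
$t4=13&240=0
After step 17: $t6 = 2.

2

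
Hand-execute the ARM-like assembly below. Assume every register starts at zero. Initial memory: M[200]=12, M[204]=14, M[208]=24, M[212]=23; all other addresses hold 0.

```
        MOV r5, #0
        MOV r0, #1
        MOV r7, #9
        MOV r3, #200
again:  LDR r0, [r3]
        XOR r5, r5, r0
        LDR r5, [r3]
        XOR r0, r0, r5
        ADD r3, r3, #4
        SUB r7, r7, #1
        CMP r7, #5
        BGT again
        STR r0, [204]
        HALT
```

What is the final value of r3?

r5=0
r0=1
r7=9
r3=200
r0=M[200]=12
r5=0^12=12
r5=M[200]=12
r0=12^12=0
r3=200+4=204
r7=9-1=8
CMP r7, #5  (cmp 8,5)
BGT again: taken
r0=M[204]=14
r5=12^14=2
r5=M[204]=14
r0=14^14=0
r3=204+4=208
r7=8-1=7
CMP r7, #5  (cmp 7,5)
BGT again: taken
r0=M[208]=24
r5=14^24=22
r5=M[208]=24
r0=24^24=0
r3=208+4=212
r7=7-1=6
CMP r7, #5  (cmp 6,5)
BGT again: taken
r0=M[212]=23
r5=24^23=15
r5=M[212]=23
r0=23^23=0
r3=212+4=216
r7=6-1=5
CMP r7, #5  (cmp 5,5)
BGT again: not taken
STR r0, [204] → M[204]=0
halt.

216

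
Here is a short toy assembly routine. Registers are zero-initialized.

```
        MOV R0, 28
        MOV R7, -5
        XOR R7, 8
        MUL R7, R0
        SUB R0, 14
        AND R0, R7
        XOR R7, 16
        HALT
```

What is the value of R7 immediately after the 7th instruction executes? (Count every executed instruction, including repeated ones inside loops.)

MOV R0, 28 → R0=28
MOV R7, -5 → R7=-5
XOR R7, 8 → R7=(-5)^8=-13
MUL R7, R0 → R7=(-13)*28=-364
SUB R0, 14 → R0=28-14=14
AND R0, R7 → R0=14&(-364)=4
XOR R7, 16 → R7=(-364)^16=-380
After step 7: R7 = -380.

-380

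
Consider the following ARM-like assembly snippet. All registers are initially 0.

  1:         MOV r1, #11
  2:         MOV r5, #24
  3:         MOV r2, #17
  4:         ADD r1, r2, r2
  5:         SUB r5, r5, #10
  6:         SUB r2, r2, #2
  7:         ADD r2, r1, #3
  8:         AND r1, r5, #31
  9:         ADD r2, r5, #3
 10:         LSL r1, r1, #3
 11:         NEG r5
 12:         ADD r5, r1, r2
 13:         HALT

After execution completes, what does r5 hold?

129

after MOV r1, #11: r1=11
after MOV r5, #24: r5=24
after MOV r2, #17: r2=17
after ADD r1, r2, r2: r1=17+17=34
after SUB r5, r5, #10: r5=24-10=14
after SUB r2, r2, #2: r2=17-2=15
after ADD r2, r1, #3: r2=34+3=37
after AND r1, r5, #31: r1=14&31=14
after ADD r2, r5, #3: r2=14+3=17
after LSL r1, r1, #3: r1=14<<3=112
after NEG r5: r5=-(14)=-14
after ADD r5, r1, r2: r5=112+17=129
halt.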